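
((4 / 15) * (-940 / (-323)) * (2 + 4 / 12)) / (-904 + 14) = -2632 / 1293615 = -0.00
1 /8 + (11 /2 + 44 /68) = 853 /136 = 6.27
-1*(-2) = 2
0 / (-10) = 0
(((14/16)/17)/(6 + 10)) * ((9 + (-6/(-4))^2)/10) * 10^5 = 196875/544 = 361.90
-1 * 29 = -29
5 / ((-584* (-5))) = 1 / 584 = 0.00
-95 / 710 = -19 / 142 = -0.13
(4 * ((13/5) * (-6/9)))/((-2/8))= 416/15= 27.73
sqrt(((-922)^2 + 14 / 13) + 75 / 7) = 3* sqrt(782182583) / 91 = 922.01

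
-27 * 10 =-270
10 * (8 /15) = 16 /3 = 5.33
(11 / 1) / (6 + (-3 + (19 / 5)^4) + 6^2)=6875 / 154696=0.04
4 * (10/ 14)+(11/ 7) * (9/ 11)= 29/ 7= 4.14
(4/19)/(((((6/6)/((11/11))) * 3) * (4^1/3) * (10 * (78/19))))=1/780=0.00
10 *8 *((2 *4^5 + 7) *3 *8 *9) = 35510400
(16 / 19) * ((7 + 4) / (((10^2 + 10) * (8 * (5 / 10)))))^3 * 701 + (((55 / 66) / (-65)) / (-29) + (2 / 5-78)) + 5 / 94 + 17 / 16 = -308952356393 / 4039932000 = -76.47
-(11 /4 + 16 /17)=-251 /68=-3.69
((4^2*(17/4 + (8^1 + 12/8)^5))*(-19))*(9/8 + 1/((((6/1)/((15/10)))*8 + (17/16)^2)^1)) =-3687517541305/135696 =-27174843.34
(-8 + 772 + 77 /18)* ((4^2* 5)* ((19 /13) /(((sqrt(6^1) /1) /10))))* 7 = 367851400* sqrt(6) /351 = 2567088.98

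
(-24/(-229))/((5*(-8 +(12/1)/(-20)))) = -24/9847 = -0.00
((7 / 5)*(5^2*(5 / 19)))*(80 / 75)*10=5600 / 57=98.25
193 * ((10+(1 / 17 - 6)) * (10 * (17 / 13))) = 133170 / 13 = 10243.85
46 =46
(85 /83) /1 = 85 /83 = 1.02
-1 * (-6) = 6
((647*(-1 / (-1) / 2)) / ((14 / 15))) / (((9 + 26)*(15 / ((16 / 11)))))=2588 / 2695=0.96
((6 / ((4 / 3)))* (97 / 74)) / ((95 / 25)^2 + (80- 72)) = 7275 / 27676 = 0.26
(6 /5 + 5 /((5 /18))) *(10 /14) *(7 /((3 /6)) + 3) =1632 /7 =233.14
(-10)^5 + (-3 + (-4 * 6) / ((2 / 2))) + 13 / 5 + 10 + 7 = -500037 / 5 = -100007.40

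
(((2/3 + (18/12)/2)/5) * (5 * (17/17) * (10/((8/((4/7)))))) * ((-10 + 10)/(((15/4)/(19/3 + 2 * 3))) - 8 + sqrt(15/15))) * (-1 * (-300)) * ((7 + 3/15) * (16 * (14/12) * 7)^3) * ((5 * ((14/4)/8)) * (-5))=1120018480000/3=373339493333.33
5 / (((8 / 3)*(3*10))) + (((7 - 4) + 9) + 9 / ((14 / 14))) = 337 / 16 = 21.06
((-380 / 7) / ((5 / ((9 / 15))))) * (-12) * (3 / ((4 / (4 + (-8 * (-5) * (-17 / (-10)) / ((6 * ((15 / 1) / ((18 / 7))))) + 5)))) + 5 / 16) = 815841 / 1225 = 665.99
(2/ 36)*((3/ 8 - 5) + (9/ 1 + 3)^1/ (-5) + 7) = -1/ 720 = -0.00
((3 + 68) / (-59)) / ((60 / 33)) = -0.66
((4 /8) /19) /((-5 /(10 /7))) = -1 /133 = -0.01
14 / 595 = 2 / 85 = 0.02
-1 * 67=-67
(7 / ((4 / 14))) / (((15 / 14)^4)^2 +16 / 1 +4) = 36156831872 / 32078671745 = 1.13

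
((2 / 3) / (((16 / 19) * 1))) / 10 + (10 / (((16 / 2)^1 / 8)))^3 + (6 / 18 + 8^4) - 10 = 406913 / 80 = 5086.41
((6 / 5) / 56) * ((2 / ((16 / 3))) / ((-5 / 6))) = -0.01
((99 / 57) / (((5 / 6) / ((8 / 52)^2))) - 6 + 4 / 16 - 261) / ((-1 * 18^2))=0.82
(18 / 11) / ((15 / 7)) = 0.76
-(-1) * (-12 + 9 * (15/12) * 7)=267/4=66.75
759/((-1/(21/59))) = -15939/59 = -270.15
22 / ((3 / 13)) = 286 / 3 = 95.33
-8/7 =-1.14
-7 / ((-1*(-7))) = -1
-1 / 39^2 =-1 / 1521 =-0.00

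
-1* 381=-381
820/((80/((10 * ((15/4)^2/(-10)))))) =-9225/64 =-144.14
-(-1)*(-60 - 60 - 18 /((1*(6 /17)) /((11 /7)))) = -200.14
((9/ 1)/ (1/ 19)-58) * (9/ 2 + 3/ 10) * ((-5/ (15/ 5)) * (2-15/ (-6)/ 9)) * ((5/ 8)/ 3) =-23165/ 54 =-428.98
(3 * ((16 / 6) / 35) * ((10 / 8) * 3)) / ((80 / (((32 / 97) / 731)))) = 12 / 2481745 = 0.00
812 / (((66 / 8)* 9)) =3248 / 297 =10.94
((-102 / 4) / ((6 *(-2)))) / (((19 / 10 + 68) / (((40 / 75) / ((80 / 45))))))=17 / 1864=0.01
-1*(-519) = 519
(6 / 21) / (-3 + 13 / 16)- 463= -113467 / 245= -463.13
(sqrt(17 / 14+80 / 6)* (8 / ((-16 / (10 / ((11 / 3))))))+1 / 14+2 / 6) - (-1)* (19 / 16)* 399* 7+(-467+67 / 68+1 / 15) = 27142893 / 9520 - 5* sqrt(25662) / 154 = 2845.94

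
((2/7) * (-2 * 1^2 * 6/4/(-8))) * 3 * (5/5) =9/28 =0.32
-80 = -80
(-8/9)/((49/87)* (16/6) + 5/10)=-0.44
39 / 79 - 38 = -2963 / 79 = -37.51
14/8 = 7/4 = 1.75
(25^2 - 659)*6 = -204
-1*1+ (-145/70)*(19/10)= -691/140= -4.94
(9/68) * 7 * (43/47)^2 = 116487/150212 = 0.78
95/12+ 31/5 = 847/60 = 14.12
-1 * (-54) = 54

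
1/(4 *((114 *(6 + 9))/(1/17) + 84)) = 1/116616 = 0.00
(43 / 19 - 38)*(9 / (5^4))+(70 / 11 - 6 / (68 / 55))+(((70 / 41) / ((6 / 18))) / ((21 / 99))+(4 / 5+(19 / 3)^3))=1376508881377 / 4916463750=279.98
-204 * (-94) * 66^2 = 83530656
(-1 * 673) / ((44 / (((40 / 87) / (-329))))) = 6730 / 314853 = 0.02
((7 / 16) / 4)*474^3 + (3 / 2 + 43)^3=23472335 / 2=11736167.50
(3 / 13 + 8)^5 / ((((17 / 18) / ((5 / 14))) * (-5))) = -126229655763 / 44183867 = -2856.92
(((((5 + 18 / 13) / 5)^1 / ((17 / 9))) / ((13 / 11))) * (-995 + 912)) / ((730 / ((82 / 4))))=-27962451 / 20972900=-1.33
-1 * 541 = -541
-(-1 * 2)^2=-4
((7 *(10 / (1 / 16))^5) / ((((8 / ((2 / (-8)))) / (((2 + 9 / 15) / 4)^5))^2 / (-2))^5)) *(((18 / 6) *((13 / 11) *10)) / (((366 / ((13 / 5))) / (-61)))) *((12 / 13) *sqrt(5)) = 0.00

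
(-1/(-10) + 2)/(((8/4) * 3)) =7/20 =0.35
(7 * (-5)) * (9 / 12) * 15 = -1575 / 4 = -393.75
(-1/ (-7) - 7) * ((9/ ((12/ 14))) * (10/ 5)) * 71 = -10224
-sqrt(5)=-2.24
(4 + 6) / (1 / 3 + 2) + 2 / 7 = 32 / 7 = 4.57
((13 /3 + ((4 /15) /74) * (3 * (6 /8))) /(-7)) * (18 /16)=-14457 /20720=-0.70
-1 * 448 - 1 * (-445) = -3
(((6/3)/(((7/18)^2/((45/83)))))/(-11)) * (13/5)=-75816/44737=-1.69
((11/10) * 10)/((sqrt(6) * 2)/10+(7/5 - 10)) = -2365/1843 - 55 * sqrt(6)/1843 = -1.36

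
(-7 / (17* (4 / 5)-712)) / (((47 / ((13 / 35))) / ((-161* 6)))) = -2093 / 27354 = -0.08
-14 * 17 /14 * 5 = -85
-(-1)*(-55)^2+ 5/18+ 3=54509/18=3028.28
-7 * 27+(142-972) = -1019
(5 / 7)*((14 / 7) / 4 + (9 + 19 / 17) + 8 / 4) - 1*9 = 3 / 238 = 0.01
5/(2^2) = 5/4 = 1.25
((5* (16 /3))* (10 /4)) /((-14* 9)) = -100 /189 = -0.53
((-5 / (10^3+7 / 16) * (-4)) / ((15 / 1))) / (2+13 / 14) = 896 / 1968861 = 0.00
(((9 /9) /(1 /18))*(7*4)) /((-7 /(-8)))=576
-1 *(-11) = 11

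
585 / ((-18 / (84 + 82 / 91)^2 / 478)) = -71330835820 / 637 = -111979334.10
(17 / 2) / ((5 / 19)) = 323 / 10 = 32.30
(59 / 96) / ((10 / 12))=59 / 80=0.74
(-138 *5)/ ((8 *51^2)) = -115/ 3468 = -0.03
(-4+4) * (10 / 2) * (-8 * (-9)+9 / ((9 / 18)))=0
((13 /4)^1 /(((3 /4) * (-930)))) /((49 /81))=-117 /15190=-0.01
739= 739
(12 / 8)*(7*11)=231 / 2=115.50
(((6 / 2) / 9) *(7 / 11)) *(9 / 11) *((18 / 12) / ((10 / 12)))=189 / 605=0.31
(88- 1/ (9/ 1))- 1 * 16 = 647/ 9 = 71.89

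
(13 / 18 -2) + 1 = -5 / 18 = -0.28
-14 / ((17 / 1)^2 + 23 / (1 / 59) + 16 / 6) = -21 / 2473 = -0.01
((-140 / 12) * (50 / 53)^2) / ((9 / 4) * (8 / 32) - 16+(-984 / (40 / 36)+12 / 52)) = 91000000 / 7894742253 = 0.01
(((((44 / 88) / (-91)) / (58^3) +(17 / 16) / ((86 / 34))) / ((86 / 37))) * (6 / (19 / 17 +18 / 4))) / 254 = 1584206319 / 2084663725508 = 0.00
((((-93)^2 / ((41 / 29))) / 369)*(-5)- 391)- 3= -476.89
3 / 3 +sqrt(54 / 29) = 1 +3 * sqrt(174) / 29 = 2.36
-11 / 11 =-1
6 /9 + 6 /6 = 5 /3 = 1.67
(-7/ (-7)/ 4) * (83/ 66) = 83/ 264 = 0.31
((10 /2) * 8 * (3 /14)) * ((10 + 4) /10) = 12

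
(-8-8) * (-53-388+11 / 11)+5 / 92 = 647685 / 92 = 7040.05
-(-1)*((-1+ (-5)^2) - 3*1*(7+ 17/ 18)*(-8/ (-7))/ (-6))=1798/ 63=28.54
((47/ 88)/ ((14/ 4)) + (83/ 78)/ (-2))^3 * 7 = -11836763639/ 30949806888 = -0.38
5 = 5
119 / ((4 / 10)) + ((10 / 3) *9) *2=715 / 2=357.50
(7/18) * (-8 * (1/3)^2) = -28/81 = -0.35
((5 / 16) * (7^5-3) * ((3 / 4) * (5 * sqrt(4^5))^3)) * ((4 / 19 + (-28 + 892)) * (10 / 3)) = 882949376000000 / 19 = 46471019789473.68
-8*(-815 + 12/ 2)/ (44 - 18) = 3236/ 13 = 248.92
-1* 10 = -10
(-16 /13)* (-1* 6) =96 /13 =7.38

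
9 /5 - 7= -26 /5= -5.20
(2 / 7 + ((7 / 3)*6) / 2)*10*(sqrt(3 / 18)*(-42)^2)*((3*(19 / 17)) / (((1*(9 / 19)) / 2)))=303240*sqrt(6)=742783.27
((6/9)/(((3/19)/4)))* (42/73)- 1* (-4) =3004/219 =13.72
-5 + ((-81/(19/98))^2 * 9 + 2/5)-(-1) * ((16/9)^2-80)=229666264517/146205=1570850.96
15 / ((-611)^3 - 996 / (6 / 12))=-15 / 228101123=-0.00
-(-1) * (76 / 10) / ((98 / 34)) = 646 / 245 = 2.64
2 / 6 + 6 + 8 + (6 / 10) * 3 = 242 / 15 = 16.13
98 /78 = 49 /39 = 1.26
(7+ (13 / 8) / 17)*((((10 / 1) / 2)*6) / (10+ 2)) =4825 / 272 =17.74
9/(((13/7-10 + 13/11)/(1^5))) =-693/536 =-1.29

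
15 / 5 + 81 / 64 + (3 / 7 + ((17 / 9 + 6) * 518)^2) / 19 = 605977291813 / 689472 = 878900.51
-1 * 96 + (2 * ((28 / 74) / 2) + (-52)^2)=96510 / 37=2608.38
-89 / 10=-8.90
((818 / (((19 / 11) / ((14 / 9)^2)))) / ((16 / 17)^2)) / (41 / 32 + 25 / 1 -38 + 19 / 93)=-112.35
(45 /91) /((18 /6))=15 /91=0.16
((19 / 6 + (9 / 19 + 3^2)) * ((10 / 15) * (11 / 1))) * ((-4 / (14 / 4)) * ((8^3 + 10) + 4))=-66701008 / 1197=-55723.48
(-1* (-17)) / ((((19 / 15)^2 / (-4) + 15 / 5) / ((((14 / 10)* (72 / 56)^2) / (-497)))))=-247860 / 8137381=-0.03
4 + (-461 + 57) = -400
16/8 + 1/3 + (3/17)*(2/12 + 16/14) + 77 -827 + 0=-533669/714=-747.44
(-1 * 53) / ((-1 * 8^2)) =53 / 64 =0.83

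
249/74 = 3.36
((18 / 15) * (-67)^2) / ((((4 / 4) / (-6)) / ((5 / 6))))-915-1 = -27850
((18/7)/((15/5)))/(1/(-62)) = -372/7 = -53.14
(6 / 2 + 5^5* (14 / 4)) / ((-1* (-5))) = 21881 / 10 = 2188.10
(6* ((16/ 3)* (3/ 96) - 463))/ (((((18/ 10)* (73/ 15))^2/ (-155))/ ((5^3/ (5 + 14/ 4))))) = 67255468750/ 815337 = 82487.94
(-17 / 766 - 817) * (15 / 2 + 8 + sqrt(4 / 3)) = -19401009 / 1532 - 208613 * sqrt(3) / 383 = -13607.26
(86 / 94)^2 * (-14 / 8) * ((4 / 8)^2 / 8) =-12943 / 282752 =-0.05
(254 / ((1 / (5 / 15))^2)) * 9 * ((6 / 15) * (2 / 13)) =1016 / 65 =15.63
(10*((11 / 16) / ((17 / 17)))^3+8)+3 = 29183 / 2048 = 14.25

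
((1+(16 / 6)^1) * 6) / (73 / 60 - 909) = -0.02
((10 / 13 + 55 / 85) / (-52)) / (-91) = 313 / 1045772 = 0.00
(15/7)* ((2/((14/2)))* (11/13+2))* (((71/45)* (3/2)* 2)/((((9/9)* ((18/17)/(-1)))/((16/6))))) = -357272/17199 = -20.77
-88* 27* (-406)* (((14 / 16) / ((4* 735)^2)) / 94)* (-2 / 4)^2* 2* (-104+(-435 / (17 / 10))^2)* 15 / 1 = 13560051681 / 26622680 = 509.34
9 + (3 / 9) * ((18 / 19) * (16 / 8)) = 183 / 19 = 9.63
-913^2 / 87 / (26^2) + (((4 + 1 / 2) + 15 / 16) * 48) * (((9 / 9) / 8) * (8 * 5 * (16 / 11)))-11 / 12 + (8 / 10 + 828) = 2193011902 / 808665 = 2711.89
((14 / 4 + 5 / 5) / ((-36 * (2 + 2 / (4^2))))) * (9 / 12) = -3 / 68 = -0.04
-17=-17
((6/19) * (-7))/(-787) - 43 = -43.00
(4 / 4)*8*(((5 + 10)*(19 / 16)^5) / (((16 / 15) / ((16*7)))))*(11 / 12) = 14299471725 / 524288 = 27274.08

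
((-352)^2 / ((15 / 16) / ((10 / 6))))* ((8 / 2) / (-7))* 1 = -7929856 / 63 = -125870.73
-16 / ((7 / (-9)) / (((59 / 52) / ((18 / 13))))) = 118 / 7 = 16.86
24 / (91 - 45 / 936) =832 / 3153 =0.26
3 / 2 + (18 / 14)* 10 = 14.36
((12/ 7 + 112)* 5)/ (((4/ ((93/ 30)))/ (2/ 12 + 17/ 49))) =931519/ 4116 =226.32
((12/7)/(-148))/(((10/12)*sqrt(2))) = -9*sqrt(2)/1295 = -0.01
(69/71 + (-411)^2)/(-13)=-11993460/923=-12994.00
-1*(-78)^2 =-6084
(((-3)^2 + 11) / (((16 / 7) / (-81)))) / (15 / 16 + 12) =-54.78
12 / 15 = 4 / 5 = 0.80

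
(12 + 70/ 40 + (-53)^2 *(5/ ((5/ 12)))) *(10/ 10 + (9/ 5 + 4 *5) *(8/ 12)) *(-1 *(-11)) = 345715381/ 60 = 5761923.02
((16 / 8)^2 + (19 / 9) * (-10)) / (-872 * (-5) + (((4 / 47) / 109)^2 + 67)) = -4041749866 / 1045684674891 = -0.00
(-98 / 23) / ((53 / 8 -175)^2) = -6272 / 41731407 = -0.00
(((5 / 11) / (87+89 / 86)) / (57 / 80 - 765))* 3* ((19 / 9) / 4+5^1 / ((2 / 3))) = -2485400 / 15276150549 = -0.00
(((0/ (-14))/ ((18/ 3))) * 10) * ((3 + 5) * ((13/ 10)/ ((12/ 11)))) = 0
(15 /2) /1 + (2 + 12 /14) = 145 /14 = 10.36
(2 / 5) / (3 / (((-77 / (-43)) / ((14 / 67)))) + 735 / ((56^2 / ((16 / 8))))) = 0.49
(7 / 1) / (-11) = -7 / 11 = -0.64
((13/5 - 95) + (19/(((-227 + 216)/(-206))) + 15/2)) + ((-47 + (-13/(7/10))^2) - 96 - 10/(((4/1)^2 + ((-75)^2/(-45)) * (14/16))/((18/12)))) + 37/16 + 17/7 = 5129199283/10736880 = 477.72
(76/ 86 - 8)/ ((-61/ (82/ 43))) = 25092/ 112789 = 0.22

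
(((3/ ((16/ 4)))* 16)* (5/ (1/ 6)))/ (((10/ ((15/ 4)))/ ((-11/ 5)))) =-297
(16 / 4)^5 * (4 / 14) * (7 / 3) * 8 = 16384 / 3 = 5461.33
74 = 74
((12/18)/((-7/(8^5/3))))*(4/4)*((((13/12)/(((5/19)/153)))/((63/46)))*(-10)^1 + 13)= 6311378944/1323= 4770505.63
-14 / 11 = -1.27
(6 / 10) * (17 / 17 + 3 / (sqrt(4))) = 1.50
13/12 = 1.08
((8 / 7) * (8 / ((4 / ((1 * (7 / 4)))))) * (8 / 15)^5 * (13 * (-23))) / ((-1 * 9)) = 39190528 / 6834375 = 5.73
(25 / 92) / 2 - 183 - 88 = -49839 / 184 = -270.86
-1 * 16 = -16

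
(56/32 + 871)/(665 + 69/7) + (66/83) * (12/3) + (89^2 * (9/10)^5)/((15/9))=137763324566651/49011500000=2810.84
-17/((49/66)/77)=-12342/7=-1763.14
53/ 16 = 3.31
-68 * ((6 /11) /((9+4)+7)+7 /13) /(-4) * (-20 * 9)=-247554 /143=-1731.15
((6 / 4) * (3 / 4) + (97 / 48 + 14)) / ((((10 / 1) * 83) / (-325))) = -53495 / 7968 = -6.71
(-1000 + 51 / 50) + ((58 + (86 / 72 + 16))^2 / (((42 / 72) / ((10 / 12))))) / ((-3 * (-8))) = -1802842843 / 2721600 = -662.42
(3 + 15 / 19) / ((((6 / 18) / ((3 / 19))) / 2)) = 1296 / 361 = 3.59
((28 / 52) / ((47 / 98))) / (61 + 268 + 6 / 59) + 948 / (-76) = -2810948513 / 225411953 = -12.47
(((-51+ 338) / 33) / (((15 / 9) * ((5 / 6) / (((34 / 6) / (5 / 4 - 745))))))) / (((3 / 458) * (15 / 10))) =-300448 / 61875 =-4.86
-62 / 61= -1.02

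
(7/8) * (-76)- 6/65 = -8657/130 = -66.59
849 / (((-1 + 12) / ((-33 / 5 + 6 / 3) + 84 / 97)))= -1537539 / 5335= -288.20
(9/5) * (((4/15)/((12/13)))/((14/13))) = 169/350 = 0.48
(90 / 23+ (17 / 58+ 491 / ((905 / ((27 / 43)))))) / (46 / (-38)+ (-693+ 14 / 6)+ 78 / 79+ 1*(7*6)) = -1062874174209 / 151686102702110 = -0.01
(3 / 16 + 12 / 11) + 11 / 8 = 467 / 176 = 2.65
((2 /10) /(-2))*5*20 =-10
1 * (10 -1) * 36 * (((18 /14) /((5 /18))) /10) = 149.97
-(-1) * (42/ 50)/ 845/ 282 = 0.00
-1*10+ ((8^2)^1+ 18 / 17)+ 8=1072 / 17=63.06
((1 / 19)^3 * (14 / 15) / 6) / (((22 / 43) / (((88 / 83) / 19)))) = 1204 / 486748935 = 0.00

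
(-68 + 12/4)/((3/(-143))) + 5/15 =9296/3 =3098.67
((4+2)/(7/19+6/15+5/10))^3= 1481544000/13997521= 105.84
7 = 7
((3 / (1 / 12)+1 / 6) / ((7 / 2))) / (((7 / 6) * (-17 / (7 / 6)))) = -31 / 51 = -0.61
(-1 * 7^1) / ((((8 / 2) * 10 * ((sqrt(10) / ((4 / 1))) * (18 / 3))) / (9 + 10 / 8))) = -287 * sqrt(10) / 2400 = -0.38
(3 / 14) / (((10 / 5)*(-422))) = -3 / 11816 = -0.00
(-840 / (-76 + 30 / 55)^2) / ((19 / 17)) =-86394 / 654455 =-0.13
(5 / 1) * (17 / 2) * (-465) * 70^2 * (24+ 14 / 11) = -26920477500 / 11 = -2447316136.36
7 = 7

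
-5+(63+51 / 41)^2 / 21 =2253817 / 11767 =191.54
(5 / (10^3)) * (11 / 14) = 11 / 2800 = 0.00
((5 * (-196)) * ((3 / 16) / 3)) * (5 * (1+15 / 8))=-28175 / 32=-880.47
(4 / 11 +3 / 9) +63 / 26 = 3.12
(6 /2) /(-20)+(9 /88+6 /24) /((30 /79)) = 2053 /2640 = 0.78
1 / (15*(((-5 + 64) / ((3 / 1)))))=1 / 295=0.00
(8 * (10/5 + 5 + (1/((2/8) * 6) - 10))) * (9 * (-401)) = 67368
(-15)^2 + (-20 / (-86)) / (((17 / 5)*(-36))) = 2960525 / 13158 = 225.00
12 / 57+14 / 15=326 / 285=1.14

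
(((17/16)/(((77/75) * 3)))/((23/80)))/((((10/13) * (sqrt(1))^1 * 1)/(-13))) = -71825/3542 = -20.28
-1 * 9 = -9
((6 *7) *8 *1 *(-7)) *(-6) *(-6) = -84672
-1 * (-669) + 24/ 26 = 8709/ 13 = 669.92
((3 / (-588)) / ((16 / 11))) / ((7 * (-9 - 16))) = 11 / 548800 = 0.00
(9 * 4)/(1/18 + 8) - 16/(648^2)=17005967/3805380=4.47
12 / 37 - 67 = -2467 / 37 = -66.68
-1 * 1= -1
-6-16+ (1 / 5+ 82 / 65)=-267 / 13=-20.54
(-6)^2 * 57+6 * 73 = 2490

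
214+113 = 327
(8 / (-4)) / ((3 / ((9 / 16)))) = -0.38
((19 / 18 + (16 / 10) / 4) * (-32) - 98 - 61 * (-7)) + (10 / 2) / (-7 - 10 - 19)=282.28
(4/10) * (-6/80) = -3/100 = -0.03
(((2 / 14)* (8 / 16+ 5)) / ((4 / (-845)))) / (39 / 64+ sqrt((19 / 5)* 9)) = 4833400 / 1616559 - 4759040* sqrt(95) / 1616559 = -25.70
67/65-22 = -20.97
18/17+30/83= 2004/1411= 1.42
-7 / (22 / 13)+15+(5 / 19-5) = 6.13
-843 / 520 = -1.62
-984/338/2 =-246/169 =-1.46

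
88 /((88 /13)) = 13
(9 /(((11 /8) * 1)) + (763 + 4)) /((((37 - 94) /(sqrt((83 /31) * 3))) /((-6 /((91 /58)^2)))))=57248552 * sqrt(7719) /53652599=93.75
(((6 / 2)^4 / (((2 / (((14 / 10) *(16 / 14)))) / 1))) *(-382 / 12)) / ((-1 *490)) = 4.21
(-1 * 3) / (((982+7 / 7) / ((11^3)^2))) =-5314683 / 983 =-5406.60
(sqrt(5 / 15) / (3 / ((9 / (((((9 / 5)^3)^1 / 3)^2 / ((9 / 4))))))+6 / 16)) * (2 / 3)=250000 * sqrt(3) / 1051731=0.41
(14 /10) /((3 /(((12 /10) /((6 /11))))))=77 /75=1.03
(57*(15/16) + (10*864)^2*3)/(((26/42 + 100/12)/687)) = 51694561736685/3008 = 17185692066.72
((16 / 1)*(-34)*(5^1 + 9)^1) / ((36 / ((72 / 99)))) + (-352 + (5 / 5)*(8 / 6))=-49948 / 99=-504.53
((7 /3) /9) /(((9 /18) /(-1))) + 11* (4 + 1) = 1471 /27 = 54.48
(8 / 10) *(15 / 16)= 3 / 4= 0.75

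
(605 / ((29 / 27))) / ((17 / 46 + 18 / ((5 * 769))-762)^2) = 511007754361500 / 526246949030990261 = 0.00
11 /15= 0.73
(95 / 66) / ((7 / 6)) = 95 / 77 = 1.23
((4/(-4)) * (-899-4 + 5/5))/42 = 451/21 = 21.48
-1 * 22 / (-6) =11 / 3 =3.67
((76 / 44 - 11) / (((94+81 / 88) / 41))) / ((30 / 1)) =-5576 / 41765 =-0.13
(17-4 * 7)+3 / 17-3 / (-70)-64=-88989 / 1190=-74.78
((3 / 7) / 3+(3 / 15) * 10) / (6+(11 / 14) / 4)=120 / 347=0.35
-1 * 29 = -29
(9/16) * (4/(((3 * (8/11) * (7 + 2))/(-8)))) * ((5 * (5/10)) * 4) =-55/6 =-9.17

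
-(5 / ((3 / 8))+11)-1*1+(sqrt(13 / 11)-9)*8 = -88.64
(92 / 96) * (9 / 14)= 0.62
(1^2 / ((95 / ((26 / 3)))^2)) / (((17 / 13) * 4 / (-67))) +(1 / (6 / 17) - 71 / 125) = 29808299 / 13808250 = 2.16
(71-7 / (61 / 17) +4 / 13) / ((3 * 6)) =27500 / 7137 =3.85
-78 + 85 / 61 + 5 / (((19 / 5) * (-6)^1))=-534247 / 6954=-76.83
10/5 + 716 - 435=283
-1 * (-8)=8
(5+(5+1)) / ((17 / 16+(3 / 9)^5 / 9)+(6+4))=384912 / 387115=0.99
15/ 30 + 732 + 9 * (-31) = 907/ 2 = 453.50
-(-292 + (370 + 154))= -232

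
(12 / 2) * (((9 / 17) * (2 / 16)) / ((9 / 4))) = 3 / 17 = 0.18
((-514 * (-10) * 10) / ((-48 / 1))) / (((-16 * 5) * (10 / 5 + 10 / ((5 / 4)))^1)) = 257 / 192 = 1.34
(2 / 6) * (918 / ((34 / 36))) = 324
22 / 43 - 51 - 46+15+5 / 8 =-27817 / 344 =-80.86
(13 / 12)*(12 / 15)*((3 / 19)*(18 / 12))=39 / 190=0.21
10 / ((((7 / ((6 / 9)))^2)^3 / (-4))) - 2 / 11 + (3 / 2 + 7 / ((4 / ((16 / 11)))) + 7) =20498046599 / 1886854662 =10.86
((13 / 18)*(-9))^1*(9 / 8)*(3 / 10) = -351 / 160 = -2.19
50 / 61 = 0.82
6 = 6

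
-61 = -61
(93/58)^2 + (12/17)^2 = 2983977/972196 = 3.07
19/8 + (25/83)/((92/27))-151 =-2268451/15272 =-148.54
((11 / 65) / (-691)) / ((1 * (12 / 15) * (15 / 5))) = -11 / 107796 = -0.00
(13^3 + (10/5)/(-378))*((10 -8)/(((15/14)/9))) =1660928/45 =36909.51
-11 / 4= -2.75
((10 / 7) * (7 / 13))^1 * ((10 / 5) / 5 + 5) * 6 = 324 / 13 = 24.92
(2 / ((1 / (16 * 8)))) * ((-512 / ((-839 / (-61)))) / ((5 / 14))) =-111935488 / 4195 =-26683.07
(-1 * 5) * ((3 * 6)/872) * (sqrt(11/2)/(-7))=0.03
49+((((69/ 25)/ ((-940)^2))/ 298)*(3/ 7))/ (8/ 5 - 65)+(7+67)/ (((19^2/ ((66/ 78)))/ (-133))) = 18711922579928871/ 721599512452000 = 25.93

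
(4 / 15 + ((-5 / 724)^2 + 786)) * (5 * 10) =30910660595 / 786264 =39313.34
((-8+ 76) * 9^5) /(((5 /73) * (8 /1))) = 73279809 /10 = 7327980.90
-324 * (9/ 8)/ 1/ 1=-729/ 2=-364.50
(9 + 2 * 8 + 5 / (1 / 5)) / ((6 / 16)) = 400 / 3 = 133.33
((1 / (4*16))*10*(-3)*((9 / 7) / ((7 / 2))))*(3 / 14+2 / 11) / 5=-1647 / 120736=-0.01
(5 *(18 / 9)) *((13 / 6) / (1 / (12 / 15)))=52 / 3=17.33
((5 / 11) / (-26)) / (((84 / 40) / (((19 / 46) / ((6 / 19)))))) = -9025 / 828828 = -0.01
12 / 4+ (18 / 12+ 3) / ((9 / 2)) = 4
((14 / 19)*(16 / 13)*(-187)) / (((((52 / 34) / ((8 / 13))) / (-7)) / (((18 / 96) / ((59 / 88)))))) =328988352 / 2462837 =133.58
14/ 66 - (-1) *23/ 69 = 6/ 11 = 0.55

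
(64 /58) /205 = 32 /5945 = 0.01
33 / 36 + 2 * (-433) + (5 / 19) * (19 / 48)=-864.98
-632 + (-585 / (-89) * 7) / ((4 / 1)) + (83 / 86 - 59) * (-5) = -5056581 / 15308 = -330.32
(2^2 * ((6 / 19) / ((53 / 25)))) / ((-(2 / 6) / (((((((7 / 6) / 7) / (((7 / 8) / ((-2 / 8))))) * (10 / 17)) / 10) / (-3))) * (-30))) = 20 / 359499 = 0.00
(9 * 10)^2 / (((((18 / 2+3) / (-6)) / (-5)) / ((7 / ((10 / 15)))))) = 212625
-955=-955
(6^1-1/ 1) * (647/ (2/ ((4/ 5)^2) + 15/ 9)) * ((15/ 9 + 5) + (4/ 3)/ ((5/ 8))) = 683232/ 115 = 5941.15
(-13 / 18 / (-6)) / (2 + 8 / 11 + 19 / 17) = 0.03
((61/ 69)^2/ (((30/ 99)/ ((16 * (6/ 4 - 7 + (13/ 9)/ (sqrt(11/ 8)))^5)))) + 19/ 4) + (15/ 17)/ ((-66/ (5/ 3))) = -6123137854894531/ 19471014090 + 3094697694584977 * sqrt(22)/ 56695011615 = -58448.14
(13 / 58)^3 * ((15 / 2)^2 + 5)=538265 / 780448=0.69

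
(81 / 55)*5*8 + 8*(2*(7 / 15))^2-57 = 21973 / 2475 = 8.88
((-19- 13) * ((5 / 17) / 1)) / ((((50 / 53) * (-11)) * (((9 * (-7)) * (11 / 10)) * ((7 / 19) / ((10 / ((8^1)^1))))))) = -40280 / 907137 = -0.04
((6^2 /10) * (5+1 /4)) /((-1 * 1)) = -189 /10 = -18.90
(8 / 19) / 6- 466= -26558 / 57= -465.93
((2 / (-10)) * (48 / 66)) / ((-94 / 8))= 32 / 2585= 0.01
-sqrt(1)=-1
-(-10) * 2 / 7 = 20 / 7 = 2.86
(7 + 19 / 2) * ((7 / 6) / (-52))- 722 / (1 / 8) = -1201485 / 208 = -5776.37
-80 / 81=-0.99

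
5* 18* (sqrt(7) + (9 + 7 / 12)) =90* sqrt(7) + 1725 / 2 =1100.62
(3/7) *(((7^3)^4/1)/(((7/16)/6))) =81352871712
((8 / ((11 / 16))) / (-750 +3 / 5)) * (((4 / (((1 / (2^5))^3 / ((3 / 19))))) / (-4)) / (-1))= -20971520 / 261041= -80.34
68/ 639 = 0.11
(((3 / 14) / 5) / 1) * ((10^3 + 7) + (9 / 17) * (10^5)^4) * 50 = 13500000000000000256785 / 119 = 113445378151260506359.54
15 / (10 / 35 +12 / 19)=1995 / 122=16.35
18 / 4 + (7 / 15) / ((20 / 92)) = 997 / 150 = 6.65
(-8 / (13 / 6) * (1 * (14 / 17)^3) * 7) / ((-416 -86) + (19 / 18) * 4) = 9261 / 319345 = 0.03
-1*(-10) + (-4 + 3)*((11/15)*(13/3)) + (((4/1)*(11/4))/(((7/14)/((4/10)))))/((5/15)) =299/9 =33.22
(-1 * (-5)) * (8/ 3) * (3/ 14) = 20/ 7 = 2.86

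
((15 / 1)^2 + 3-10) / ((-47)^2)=218 / 2209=0.10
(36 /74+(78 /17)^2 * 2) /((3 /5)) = 70.98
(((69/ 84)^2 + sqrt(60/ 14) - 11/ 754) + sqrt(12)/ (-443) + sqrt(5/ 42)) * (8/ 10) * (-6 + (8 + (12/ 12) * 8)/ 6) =-4 * sqrt(210)/ 9 - 195121/ 110838 + 16 * sqrt(3)/ 1329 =-8.18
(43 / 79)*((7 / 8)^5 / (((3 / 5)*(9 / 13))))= 46975565 / 69894144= 0.67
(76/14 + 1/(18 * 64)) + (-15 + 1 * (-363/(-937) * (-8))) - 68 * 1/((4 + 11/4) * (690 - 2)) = -12363791329/974719872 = -12.68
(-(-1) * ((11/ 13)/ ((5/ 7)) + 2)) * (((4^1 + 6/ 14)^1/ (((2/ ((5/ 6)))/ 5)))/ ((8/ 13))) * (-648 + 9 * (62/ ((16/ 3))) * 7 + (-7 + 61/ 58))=194595525/ 51968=3744.53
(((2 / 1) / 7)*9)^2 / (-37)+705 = 704.82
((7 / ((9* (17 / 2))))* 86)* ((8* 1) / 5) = 9632 / 765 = 12.59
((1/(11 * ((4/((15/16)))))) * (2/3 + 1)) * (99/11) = 225/704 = 0.32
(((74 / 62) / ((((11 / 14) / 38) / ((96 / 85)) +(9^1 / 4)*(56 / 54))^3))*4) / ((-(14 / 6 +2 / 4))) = -118293685258420224 / 913002952515347129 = -0.13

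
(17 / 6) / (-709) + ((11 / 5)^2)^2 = 62272189 / 2658750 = 23.42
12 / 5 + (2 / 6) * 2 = 3.07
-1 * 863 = -863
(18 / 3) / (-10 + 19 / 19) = -2 / 3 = -0.67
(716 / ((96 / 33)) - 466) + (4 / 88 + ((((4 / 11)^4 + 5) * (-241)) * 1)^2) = 2507104558422613 / 1714871048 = 1461978.47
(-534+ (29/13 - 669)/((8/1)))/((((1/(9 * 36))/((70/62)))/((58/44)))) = -1319632965/4433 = -297683.95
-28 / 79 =-0.35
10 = 10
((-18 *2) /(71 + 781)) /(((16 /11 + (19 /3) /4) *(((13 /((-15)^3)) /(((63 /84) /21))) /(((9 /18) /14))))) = 334125 /72544108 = 0.00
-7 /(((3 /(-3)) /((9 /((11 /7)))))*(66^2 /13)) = 637 /5324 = 0.12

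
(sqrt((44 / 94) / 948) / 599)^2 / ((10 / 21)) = 77 / 26644562260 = 0.00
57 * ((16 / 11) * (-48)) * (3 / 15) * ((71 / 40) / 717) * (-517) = 6086688 / 5975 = 1018.69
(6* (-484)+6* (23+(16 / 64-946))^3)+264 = -150852889593 / 32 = -4714152799.78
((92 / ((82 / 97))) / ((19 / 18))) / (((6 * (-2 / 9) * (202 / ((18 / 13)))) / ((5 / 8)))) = -2710665 / 8182616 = -0.33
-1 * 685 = -685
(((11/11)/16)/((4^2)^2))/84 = 1/344064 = 0.00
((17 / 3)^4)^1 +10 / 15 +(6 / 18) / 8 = 668627 / 648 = 1031.83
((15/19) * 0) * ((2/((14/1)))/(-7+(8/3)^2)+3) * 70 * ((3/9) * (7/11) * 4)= 0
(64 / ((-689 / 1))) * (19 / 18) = -608 / 6201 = -0.10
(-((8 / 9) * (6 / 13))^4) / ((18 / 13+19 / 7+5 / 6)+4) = -917504 / 289298763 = -0.00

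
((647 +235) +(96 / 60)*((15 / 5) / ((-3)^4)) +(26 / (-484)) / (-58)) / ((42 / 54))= 1134.08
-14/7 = -2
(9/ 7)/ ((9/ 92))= 92/ 7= 13.14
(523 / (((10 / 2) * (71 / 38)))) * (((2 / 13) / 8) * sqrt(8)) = 9937 * sqrt(2) / 4615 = 3.05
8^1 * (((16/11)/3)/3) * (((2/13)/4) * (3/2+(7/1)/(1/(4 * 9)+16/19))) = 17312/36465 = 0.47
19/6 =3.17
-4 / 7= -0.57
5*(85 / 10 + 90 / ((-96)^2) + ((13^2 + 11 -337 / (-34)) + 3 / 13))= 112389525 / 113152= 993.26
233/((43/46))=10718/43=249.26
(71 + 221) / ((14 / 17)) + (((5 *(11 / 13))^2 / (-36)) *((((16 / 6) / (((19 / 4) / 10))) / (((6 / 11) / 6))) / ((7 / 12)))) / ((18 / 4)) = 624249862 / 1820637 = 342.87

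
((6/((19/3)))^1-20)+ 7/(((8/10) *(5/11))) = 15/76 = 0.20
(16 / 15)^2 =256 / 225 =1.14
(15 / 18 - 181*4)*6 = -4339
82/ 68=41/ 34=1.21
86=86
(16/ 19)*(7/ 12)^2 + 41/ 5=7256/ 855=8.49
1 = 1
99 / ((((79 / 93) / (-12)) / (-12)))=1325808 / 79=16782.38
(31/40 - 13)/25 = -489/1000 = -0.49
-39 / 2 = -19.50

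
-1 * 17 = -17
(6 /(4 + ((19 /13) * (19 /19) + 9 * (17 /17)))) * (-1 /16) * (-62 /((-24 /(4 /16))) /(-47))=403 /1131008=0.00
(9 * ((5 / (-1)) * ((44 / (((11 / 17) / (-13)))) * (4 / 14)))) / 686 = 39780 / 2401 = 16.57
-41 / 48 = -0.85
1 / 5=0.20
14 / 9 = 1.56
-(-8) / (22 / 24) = 96 / 11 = 8.73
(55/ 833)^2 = 3025/ 693889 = 0.00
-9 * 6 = -54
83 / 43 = 1.93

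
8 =8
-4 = -4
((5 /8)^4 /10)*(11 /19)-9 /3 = -2.99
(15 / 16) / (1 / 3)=45 / 16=2.81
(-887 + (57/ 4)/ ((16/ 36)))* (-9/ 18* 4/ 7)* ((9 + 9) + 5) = 314617/ 56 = 5618.16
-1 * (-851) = 851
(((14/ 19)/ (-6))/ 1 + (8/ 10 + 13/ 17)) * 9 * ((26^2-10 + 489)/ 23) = 4841298/ 7429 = 651.68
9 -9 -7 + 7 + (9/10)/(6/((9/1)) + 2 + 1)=27/110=0.25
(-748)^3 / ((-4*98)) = 52313624 / 49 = 1067624.98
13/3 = 4.33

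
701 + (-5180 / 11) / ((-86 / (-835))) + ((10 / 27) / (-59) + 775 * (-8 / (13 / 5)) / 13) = -516316015079 / 127339641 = -4054.64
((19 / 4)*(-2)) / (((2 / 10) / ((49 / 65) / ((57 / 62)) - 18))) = 31826 / 39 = 816.05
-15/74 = -0.20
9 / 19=0.47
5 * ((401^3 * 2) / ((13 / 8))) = 5158496080 / 13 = 396807390.77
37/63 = 0.59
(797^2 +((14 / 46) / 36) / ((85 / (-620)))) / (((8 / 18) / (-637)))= -711943130899 / 782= -910413210.87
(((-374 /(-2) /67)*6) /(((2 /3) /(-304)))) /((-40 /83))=5308182 /335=15845.32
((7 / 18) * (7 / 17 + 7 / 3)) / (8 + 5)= 490 / 5967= 0.08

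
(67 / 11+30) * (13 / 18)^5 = 147403321 / 20785248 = 7.09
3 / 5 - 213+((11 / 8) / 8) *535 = -120.45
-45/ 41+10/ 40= -139/ 164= -0.85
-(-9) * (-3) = -27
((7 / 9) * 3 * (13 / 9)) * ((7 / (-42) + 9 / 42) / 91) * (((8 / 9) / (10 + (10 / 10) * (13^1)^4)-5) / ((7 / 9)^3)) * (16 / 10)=-10285496 / 342994855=-0.03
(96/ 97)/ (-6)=-16/ 97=-0.16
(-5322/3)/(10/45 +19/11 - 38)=175626/3569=49.21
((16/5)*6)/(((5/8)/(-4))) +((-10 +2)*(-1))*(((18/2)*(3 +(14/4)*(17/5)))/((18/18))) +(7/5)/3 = 71279/75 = 950.39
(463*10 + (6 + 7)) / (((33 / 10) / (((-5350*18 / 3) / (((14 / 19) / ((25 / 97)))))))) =-15797327.29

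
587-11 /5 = 2924 /5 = 584.80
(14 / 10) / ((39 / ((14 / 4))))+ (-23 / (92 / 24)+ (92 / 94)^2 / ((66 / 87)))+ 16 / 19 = -678731791 / 180055590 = -3.77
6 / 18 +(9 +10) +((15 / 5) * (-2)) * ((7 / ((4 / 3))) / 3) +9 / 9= 59 / 6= 9.83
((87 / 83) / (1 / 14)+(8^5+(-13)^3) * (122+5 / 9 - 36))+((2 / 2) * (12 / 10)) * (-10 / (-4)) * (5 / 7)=13836491968 / 5229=2646106.71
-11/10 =-1.10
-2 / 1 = -2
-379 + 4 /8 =-757 /2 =-378.50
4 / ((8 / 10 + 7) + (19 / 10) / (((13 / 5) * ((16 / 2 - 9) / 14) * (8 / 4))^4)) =1142440 / 30739633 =0.04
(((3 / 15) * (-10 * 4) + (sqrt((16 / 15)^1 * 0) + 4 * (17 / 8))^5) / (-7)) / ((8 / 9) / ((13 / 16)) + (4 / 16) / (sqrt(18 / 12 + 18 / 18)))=-26574930720 / 4491697 + 19432918089 * sqrt(10) / 71867152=-5061.38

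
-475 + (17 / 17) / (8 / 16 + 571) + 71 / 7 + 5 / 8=-29714459 / 64008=-464.23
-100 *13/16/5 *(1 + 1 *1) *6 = -195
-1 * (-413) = 413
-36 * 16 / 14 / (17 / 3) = -864 / 119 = -7.26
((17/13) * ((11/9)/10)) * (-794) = -126.90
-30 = -30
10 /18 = 5 /9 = 0.56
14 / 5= 2.80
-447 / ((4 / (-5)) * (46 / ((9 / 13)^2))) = 181035 / 31096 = 5.82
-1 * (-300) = 300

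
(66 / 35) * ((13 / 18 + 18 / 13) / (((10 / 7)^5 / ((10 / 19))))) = 13020623 / 37050000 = 0.35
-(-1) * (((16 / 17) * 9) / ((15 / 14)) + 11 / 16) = 11687 / 1360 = 8.59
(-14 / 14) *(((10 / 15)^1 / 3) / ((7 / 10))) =-0.32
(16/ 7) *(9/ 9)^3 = 16/ 7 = 2.29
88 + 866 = 954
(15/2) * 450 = 3375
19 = 19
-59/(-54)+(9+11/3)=743/54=13.76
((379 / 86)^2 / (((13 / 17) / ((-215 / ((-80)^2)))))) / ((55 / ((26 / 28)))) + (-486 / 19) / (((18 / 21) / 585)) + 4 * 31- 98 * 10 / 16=-56027930184843 / 3220940800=-17394.90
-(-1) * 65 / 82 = 65 / 82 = 0.79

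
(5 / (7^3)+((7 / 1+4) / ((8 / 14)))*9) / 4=237719 / 5488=43.32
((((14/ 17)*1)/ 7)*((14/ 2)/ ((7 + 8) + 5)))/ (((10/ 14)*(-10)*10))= -49/ 85000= -0.00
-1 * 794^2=-630436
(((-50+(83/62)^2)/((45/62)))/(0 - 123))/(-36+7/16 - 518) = -0.00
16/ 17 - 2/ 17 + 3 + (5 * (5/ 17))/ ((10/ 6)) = 80/ 17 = 4.71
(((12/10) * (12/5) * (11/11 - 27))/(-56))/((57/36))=2808/3325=0.84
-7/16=-0.44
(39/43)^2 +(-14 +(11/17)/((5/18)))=-1704923/157165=-10.85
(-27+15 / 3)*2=-44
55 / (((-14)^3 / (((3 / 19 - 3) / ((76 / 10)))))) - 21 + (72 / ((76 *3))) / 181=-3763553043 / 179295704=-20.99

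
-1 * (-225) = 225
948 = 948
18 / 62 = 9 / 31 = 0.29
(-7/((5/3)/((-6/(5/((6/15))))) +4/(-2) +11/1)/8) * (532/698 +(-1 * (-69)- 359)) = 3179736/69451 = 45.78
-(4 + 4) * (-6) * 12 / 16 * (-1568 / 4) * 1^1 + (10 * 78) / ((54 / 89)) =-115438 / 9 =-12826.44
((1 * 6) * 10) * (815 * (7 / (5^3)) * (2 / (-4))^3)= -3423 / 10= -342.30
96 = 96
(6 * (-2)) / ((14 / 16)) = -96 / 7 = -13.71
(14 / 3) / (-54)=-0.09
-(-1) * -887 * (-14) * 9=111762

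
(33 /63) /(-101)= -11 /2121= -0.01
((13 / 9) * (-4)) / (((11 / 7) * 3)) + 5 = 1121 / 297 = 3.77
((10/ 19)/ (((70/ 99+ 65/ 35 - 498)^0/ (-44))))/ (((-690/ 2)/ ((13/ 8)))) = 143/ 1311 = 0.11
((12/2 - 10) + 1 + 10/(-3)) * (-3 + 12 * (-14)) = 1083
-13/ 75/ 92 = -13/ 6900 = -0.00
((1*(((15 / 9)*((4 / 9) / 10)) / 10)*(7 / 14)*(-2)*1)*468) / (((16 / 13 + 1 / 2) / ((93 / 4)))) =-10478 / 225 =-46.57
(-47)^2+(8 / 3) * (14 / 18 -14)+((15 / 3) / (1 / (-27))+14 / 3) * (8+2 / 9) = 9919 / 9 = 1102.11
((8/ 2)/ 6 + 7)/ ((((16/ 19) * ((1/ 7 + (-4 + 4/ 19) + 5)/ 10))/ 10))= 290605/ 432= 672.70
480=480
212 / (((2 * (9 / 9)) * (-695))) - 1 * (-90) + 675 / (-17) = 592423 / 11815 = 50.14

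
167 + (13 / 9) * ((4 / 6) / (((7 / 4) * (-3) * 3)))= 283963 / 1701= 166.94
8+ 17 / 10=97 / 10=9.70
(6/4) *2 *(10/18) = 1.67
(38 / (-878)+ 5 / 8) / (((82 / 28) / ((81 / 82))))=1158381 / 5903672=0.20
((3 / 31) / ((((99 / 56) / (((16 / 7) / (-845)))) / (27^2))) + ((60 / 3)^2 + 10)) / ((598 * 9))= 59054173 / 775398195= 0.08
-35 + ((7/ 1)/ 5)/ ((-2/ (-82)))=112/ 5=22.40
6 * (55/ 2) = 165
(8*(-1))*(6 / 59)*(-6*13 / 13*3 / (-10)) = -432 / 295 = -1.46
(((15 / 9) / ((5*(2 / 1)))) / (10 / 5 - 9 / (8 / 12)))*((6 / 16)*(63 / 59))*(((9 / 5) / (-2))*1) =0.01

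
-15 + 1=-14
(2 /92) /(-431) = -1 /19826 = -0.00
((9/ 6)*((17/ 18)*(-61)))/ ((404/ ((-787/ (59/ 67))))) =191.17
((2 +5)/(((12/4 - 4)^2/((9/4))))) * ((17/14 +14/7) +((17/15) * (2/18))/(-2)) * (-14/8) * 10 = -10423/12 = -868.58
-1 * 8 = -8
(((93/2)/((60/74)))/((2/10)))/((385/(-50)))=-5735/154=-37.24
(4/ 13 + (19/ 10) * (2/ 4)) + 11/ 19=9073/ 4940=1.84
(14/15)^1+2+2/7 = 338/105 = 3.22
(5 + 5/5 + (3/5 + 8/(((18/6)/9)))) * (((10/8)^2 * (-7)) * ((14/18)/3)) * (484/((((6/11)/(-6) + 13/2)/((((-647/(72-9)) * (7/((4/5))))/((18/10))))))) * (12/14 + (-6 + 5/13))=-1556569.37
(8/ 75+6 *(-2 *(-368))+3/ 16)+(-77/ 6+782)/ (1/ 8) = 4227851/ 400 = 10569.63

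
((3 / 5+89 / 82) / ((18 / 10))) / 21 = 691 / 15498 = 0.04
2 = 2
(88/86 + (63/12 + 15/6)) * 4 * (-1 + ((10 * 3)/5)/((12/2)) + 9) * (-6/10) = -40743/215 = -189.50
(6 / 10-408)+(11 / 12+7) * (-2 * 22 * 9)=-17712 / 5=-3542.40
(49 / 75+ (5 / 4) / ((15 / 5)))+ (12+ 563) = 57607 / 100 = 576.07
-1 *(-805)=805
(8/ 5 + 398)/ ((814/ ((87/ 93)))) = 783/ 1705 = 0.46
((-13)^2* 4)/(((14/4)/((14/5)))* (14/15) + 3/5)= 20280/53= 382.64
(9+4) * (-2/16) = -13/8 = -1.62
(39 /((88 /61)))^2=730.84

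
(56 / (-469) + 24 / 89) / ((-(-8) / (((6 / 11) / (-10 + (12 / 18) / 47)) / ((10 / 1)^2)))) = -2961 / 288609200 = -0.00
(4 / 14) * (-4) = -1.14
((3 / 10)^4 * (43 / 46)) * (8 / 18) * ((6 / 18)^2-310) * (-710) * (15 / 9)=8514817 / 6900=1234.03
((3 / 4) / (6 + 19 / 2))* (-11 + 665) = 981 / 31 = 31.65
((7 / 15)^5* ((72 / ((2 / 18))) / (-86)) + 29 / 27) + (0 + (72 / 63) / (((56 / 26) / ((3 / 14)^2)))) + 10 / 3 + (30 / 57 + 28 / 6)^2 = 196432070793731 / 6289434506250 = 31.23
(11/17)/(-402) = -11/6834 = -0.00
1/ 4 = 0.25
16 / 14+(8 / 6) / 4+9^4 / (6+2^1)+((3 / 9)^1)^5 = 11180405 / 13608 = 821.61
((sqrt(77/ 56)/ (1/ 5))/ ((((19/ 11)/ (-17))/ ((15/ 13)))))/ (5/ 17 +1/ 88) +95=95 - 5245350*sqrt(22)/ 112879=-122.96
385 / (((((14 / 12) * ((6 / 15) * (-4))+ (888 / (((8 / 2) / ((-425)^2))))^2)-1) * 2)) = 825 / 6891041792410702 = 0.00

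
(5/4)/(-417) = -5/1668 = -0.00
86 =86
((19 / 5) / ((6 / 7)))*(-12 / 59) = -266 / 295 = -0.90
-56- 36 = -92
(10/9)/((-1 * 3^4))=-10/729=-0.01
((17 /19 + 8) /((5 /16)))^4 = 53459728531456 /81450625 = 656345.22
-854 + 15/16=-853.06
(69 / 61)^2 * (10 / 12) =7935 / 7442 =1.07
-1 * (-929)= 929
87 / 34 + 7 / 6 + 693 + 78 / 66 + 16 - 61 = 366281 / 561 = 652.91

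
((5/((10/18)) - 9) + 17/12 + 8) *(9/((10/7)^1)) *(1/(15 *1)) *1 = 791/200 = 3.96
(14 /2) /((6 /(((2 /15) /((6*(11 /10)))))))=0.02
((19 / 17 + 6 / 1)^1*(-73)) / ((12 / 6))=-8833 / 34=-259.79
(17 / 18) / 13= 17 / 234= 0.07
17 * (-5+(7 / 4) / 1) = -221 / 4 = -55.25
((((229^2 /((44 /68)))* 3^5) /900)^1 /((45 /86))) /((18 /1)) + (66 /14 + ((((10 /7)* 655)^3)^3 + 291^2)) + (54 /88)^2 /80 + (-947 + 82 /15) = 257767585347603361142102843916396112027013 /468747498912000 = 549907116189211256712760500.00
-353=-353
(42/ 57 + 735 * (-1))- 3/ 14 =-195371/ 266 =-734.48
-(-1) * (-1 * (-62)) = 62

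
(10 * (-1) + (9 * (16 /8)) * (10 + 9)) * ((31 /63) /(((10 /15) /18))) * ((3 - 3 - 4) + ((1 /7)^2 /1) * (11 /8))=-12018483 /686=-17519.65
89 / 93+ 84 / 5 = 8257 / 465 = 17.76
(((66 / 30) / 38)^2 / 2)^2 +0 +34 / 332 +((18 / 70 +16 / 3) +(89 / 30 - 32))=-70690272165579 / 3028660040000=-23.34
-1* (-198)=198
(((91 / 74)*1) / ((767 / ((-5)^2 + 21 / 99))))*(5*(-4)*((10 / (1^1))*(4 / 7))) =-332800 / 72039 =-4.62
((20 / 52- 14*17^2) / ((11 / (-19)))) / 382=999267 / 54626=18.29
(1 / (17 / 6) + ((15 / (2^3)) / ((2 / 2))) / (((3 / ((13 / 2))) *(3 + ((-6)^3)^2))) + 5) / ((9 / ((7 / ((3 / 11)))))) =5231118893 / 342663696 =15.27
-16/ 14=-8/ 7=-1.14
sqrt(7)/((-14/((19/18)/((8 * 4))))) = -19 * sqrt(7)/8064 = -0.01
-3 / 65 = -0.05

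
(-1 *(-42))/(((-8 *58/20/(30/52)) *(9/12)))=-525/377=-1.39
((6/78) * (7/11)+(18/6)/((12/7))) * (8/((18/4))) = 1372/429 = 3.20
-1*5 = -5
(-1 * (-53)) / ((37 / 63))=3339 / 37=90.24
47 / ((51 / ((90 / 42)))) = 235 / 119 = 1.97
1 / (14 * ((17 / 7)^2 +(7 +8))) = 7 / 2048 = 0.00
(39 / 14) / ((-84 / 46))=-299 / 196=-1.53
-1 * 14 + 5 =-9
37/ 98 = 0.38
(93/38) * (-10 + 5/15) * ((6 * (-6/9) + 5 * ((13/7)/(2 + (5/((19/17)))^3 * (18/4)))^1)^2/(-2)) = 5374290379813840539/28724280697433251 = 187.10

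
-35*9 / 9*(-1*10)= 350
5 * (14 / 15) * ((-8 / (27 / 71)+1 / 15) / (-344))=19817 / 69660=0.28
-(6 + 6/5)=-36/5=-7.20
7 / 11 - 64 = -697 / 11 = -63.36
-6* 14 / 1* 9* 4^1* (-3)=9072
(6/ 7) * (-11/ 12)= -11/ 14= -0.79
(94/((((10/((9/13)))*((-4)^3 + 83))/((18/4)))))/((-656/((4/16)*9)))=-34263/6481280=-0.01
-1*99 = -99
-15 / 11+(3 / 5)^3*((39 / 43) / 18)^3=-1192580833 / 874577000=-1.36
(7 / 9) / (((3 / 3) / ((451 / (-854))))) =-0.41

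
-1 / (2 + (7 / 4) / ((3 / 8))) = -3 / 20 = -0.15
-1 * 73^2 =-5329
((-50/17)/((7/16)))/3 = -800/357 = -2.24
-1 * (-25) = 25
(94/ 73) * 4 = 376/ 73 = 5.15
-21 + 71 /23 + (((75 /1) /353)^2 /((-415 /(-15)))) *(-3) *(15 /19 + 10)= -81200154791 /4519693039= -17.97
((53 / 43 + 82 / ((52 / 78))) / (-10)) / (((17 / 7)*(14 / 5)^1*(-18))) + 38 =1002679 / 26316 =38.10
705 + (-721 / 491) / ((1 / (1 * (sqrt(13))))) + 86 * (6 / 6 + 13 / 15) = 860.24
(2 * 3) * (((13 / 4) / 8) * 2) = 4.88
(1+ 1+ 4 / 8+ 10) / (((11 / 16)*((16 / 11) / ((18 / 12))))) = 75 / 4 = 18.75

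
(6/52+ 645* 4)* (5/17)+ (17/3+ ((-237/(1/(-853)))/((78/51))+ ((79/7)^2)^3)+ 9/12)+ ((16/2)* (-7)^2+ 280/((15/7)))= 2199679.41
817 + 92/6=2497/3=832.33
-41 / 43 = -0.95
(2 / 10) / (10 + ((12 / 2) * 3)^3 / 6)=1 / 4910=0.00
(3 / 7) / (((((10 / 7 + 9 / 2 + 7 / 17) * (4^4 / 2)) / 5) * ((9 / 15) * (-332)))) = -425 / 32063232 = -0.00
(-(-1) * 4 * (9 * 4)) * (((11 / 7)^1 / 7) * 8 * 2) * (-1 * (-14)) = 50688 / 7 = 7241.14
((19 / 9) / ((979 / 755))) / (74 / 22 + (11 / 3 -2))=14345 / 44322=0.32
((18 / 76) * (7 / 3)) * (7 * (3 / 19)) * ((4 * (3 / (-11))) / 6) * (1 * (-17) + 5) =1.33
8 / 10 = 4 / 5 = 0.80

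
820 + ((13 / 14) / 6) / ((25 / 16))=430552 / 525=820.10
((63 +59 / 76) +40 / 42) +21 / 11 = 1169893 / 17556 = 66.64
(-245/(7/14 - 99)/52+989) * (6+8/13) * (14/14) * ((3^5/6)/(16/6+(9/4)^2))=423468963576/12351703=34284.26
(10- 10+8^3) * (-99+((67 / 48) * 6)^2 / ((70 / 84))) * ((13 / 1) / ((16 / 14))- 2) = -71190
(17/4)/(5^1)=17/20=0.85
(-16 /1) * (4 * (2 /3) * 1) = -128 /3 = -42.67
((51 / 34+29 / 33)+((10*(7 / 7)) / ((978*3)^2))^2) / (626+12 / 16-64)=484762312690673 / 114680251189747881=0.00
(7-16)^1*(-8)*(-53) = -3816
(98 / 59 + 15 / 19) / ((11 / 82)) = 225254 / 12331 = 18.27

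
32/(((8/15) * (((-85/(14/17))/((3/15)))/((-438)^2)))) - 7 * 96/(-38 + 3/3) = -1191531264/53465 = -22286.19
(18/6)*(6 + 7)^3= 6591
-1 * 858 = -858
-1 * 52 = -52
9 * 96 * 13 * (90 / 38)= 505440 / 19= 26602.11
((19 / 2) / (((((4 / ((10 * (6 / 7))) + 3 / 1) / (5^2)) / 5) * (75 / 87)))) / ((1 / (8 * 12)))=495900 / 13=38146.15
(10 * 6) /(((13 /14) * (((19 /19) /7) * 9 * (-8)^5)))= -245 /159744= -0.00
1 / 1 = 1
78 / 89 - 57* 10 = -50652 / 89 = -569.12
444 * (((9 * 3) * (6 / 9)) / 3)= 2664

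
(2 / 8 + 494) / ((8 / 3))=5931 / 32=185.34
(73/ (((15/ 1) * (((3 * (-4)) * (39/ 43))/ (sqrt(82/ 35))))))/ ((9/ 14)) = -3139 * sqrt(2870)/ 157950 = -1.06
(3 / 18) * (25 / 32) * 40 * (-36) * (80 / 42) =-2500 / 7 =-357.14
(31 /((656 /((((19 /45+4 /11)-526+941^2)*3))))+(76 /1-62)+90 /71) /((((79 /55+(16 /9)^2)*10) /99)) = 1288749843512901 /4769149520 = 270226.34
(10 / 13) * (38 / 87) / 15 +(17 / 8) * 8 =57757 / 3393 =17.02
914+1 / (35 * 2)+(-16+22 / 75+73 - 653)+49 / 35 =335693 / 1050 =319.71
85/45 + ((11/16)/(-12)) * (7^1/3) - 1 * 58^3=-37461167/192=-195110.24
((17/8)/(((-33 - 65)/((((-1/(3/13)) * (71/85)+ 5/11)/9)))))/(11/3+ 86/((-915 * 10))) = 1353895/649335456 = 0.00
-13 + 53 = 40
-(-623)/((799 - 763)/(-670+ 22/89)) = -104314/9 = -11590.44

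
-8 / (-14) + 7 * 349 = 17105 / 7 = 2443.57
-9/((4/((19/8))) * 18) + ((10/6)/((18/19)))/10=-0.12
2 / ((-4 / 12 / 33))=-198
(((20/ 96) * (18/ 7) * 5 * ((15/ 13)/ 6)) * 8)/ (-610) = -75/ 11102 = -0.01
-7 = -7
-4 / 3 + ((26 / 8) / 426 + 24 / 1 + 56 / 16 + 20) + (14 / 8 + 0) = 27221 / 568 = 47.92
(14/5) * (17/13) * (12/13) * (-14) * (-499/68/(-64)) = -5.43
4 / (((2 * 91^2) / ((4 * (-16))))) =-128 / 8281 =-0.02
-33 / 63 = -11 / 21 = -0.52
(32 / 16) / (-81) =-2 / 81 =-0.02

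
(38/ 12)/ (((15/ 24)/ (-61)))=-4636/ 15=-309.07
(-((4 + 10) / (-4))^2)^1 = -49 / 4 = -12.25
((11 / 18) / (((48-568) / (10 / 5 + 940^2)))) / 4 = -539979 / 2080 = -259.61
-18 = -18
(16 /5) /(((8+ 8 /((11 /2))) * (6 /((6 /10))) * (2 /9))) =99 /650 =0.15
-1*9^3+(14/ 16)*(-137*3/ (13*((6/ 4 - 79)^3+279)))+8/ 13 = -35240234690/ 48381359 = -728.38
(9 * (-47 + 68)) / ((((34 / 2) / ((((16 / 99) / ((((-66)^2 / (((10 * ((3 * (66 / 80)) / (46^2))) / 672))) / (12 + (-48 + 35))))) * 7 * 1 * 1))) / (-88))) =7 / 1582768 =0.00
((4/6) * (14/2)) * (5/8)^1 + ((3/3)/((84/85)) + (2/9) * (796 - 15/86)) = 979459/5418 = 180.78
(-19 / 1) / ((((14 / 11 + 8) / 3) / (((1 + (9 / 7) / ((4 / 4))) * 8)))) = -13376 / 119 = -112.40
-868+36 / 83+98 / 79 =-5680498 / 6557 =-866.33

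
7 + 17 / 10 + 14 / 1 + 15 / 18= 353 / 15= 23.53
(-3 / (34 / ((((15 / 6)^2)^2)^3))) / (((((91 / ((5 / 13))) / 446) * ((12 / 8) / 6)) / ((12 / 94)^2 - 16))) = 79215087890625 / 124976384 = 633840.45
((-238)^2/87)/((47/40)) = 2265760/4089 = 554.11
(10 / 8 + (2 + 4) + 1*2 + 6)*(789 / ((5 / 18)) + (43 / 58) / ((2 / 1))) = 43321.75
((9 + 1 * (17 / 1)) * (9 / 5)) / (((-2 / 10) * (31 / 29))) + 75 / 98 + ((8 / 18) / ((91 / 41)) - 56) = -97370051 / 355446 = -273.94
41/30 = 1.37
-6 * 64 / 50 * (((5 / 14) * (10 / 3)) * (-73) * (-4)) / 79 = -18688 / 553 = -33.79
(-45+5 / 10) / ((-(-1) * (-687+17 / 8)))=356 / 5479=0.06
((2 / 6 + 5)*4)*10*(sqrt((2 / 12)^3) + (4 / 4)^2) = 227.85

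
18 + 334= 352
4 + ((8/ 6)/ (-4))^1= 11/ 3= 3.67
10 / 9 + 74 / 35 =1016 / 315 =3.23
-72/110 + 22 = 1174/55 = 21.35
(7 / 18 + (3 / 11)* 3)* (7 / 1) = 1673 / 198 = 8.45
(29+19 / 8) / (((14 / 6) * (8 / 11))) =8283 / 448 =18.49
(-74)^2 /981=5476 /981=5.58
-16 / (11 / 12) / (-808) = 24 / 1111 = 0.02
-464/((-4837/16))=7424/4837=1.53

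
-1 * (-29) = 29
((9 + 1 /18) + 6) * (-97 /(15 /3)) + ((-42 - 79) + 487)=6653 /90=73.92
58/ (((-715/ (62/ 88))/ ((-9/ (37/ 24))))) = 97092/ 291005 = 0.33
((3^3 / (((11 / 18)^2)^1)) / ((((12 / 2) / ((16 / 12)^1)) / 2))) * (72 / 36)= 7776 / 121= 64.26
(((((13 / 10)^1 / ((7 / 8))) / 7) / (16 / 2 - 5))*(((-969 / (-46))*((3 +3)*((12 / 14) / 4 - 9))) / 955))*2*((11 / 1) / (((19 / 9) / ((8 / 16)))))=-0.43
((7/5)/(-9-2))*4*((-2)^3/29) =224/1595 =0.14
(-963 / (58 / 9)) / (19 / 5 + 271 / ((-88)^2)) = -18643680 / 478471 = -38.97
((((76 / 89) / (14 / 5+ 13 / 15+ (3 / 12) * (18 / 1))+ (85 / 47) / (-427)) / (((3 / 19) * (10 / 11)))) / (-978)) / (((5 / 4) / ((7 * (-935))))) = 49025597951 / 13101344235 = 3.74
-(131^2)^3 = -5053913144281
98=98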